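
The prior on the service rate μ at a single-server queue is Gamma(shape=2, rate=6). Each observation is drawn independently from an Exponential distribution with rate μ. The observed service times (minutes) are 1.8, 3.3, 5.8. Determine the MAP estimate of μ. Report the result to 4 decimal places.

μ̂_MAP = 0.2367

The Exponential(rate=μ) likelihood is ∝ μ^n e^(−μΣtᵢ). Here n = 3 and Σtᵢ = 1.8 + 3.3 + 5.8 = 10.9.
Posterior ∝ μe^(−6μ) · μ^3e^(−10.9μ) = μ^4e^(−16.9μ), i.e. Gamma(5, 16.9).
Mode = (a−1)/b = 4/16.9 ≈ 0.2367.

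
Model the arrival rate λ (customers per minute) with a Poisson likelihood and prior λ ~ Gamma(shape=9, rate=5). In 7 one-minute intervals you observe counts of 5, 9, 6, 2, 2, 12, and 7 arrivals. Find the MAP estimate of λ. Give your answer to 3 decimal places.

Σxᵢ = 5+9+6+2+2+12+7 = 43, with n = 7.
Posterior ∝ λ^8e^(−5λ) · λ^43e^(−7λ) = λ^51e^(−12λ), i.e. Gamma(shape=52, rate=12).
The mode of a Gamma(a, b) with a ≥ 1 (shape–rate) is (a−1)/b = 51/12 ≈ 4.250.

λ̂_MAP = 4.250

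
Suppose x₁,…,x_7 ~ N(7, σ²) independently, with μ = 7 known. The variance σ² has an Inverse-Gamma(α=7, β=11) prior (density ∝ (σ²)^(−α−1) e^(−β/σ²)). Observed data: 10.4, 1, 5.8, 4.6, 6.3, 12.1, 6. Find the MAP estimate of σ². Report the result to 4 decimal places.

σ̂²_MAP = 4.5330

Sum of squared deviations about the known mean: SS = (10.4−7)² + (1−7)² + (5.8−7)² + (4.6−7)² + (6.3−7)² + (12.1−7)² + (6−7)² = 82.26.
The Normal likelihood contributes (σ²)^(−n/2) exp(−SS/(2σ²)), so the posterior is Inverse-Gamma(α + n/2, β + SS/2) = Inverse-Gamma(10.5, 52.13).
The mode of Inverse-Gamma(a, b) is b/(a+1) = 52.13/11.5 ≈ 4.5330.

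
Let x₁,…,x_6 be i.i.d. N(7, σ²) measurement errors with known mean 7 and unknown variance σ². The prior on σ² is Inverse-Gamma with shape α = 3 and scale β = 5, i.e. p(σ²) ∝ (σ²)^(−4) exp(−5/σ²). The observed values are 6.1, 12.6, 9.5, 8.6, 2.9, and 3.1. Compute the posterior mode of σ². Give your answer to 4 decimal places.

σ̂²_MAP = 5.9286

Sum of squared deviations about the known mean: SS = (6.1−7)² + (12.6−7)² + (9.5−7)² + (8.6−7)² + (2.9−7)² + (3.1−7)² = 73.
The Normal likelihood contributes (σ²)^(−n/2) exp(−SS/(2σ²)), so the posterior is Inverse-Gamma(α + n/2, β + SS/2) = Inverse-Gamma(6, 41.5).
The mode of Inverse-Gamma(a, b) is b/(a+1) = 41.5/7 ≈ 5.9286.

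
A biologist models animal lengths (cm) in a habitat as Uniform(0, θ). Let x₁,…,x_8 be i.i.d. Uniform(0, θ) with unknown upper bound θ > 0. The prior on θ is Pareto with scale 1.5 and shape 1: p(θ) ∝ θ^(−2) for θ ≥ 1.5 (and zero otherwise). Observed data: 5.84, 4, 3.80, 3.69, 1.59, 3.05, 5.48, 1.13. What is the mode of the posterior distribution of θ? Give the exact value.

θ̂_MAP = 5.84

The Uniform(0, θ) likelihood is θ^(−n) for θ ≥ max(xᵢ), zero otherwise. Here max(xᵢ) = 5.84.
Posterior ∝ θ^(−2) · θ^(−8) = θ^(−10) on θ ≥ max(1.5, 5.84) = 5.84.
This density is strictly decreasing in θ, so the posterior mode lies at the lower boundary of the support.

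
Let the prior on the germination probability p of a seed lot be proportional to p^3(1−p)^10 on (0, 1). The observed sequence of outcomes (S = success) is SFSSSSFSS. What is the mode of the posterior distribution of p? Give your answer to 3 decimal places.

The prior density ∝ p^3(1−p)^10 is the kernel of Beta(4, 11).
Data: 7 successes in 9 trials (from the sequence). The binomial likelihood contributes p^7(1−p)^2, so the posterior is Beta(4+7, 11+2) = Beta(11, 13).
For Beta(a, b) with a, b > 1 the mode is (a−1)/(a+b−2) = 10/22 ≈ 0.455.

p̂_MAP = 0.455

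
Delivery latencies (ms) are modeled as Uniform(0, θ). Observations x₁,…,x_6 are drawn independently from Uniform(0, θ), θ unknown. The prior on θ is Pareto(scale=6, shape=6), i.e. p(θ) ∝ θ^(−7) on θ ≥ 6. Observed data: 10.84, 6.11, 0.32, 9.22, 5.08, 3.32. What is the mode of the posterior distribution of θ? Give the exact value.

θ̂_MAP = 10.84

The Uniform(0, θ) likelihood is θ^(−n) for θ ≥ max(xᵢ), zero otherwise. Here max(xᵢ) = 10.84.
Posterior ∝ θ^(−7) · θ^(−6) = θ^(−13) on θ ≥ max(6, 10.84) = 10.84.
This density is strictly decreasing in θ, so the posterior mode lies at the lower boundary of the support.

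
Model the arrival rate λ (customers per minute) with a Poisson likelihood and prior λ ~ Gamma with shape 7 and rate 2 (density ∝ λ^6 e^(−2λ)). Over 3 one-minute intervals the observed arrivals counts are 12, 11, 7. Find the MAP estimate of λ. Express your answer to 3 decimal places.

Σxᵢ = 12+11+7 = 30, with n = 3.
Posterior ∝ λ^6e^(−2λ) · λ^30e^(−3λ) = λ^36e^(−5λ), i.e. Gamma(shape=37, rate=5).
The mode of a Gamma(a, b) with a ≥ 1 (shape–rate) is (a−1)/b = 36/5 ≈ 7.200.

λ̂_MAP = 7.200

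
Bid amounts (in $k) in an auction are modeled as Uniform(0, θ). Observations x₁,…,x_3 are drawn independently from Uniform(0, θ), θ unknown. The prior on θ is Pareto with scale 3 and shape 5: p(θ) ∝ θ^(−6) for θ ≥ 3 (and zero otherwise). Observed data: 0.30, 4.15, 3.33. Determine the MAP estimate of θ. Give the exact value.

The Uniform(0, θ) likelihood is θ^(−n) for θ ≥ max(xᵢ), zero otherwise. Here max(xᵢ) = 4.15.
Posterior ∝ θ^(−6) · θ^(−3) = θ^(−9) on θ ≥ max(3, 4.15) = 4.15.
This density is strictly decreasing in θ, so the posterior mode lies at the lower boundary of the support.

θ̂_MAP = 4.15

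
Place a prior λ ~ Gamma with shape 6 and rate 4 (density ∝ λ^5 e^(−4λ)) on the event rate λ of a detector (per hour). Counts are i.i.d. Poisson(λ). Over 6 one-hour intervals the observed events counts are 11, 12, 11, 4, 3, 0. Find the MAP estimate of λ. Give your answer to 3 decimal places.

λ̂_MAP = 4.600

Σxᵢ = 11+12+11+4+3+0 = 41, with n = 6.
Posterior ∝ λ^5e^(−4λ) · λ^41e^(−6λ) = λ^46e^(−10λ), i.e. Gamma(shape=47, rate=10).
The mode of a Gamma(a, b) with a ≥ 1 (shape–rate) is (a−1)/b = 46/10 ≈ 4.600.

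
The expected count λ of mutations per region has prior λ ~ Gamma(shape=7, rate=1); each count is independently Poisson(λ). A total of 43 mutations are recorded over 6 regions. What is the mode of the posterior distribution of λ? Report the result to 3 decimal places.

Σxᵢ = 43, n = 6.
Posterior ∝ λ^6e^(−1λ) · λ^43e^(−6λ) = λ^49e^(−7λ), i.e. Gamma(shape=50, rate=7).
The mode of a Gamma(a, b) with a ≥ 1 (shape–rate) is (a−1)/b = 49/7 ≈ 7.000.

λ̂_MAP = 7.000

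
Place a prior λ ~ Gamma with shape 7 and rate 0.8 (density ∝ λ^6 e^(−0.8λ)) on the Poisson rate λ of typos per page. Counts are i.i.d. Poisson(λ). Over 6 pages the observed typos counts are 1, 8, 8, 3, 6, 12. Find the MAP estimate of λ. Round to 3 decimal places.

Σxᵢ = 1+8+8+3+6+12 = 38, with n = 6.
Posterior ∝ λ^6e^(−0.8λ) · λ^38e^(−6λ) = λ^44e^(−6.8λ), i.e. Gamma(shape=45, rate=6.8).
The mode of a Gamma(a, b) with a ≥ 1 (shape–rate) is (a−1)/b = 44/6.8 ≈ 6.471.

λ̂_MAP = 6.471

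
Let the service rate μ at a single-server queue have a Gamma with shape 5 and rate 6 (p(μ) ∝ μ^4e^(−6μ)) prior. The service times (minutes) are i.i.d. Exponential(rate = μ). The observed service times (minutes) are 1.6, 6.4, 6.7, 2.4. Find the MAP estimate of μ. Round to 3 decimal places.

The Exponential(rate=μ) likelihood is ∝ μ^n e^(−μΣtᵢ). Here n = 4 and Σtᵢ = 1.6 + 6.4 + 6.7 + 2.4 = 17.1.
Posterior ∝ μ^4e^(−6μ) · μ^4e^(−17.1μ) = μ^8e^(−23.1μ), i.e. Gamma(9, 23.1).
Mode = (a−1)/b = 8/23.1 ≈ 0.346.

μ̂_MAP = 0.346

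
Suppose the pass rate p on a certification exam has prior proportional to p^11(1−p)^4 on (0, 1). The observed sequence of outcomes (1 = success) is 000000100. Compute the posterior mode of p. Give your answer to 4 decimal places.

The prior density ∝ p^11(1−p)^4 is the kernel of Beta(12, 5).
Data: 1 success in 9 trials (from the sequence). The binomial likelihood contributes p(1−p)^8, so the posterior is Beta(12+1, 5+8) = Beta(13, 13).
For Beta(a, b) with a, b > 1 the mode is (a−1)/(a+b−2) = 12/24 ≈ 0.5000.

p̂_MAP = 0.5000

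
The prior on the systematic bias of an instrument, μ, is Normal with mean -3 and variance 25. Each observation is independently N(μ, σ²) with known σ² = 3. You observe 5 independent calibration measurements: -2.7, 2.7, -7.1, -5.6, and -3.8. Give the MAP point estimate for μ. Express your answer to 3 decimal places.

μ̂_MAP = -3.293

n = 5; x̄ = ((-2.7) + 2.7 + (-7.1) + (-5.6) + (-3.8))/5 = -16.5/5 = -3.3.
For a Normal prior and Normal likelihood with known variance, the posterior is Normal; its mode equals its mean, the precision-weighted average.
Prior precision 1/σ₀² = 1/25 = 0.04; data precision n/σ² = 5/3.
μ̂ = (0.04·(-3) + (5/3)·(-3.3)) / (0.04 + 5/3) = (-5.62)/(128/75) = -3.29296875 ≈ -3.293.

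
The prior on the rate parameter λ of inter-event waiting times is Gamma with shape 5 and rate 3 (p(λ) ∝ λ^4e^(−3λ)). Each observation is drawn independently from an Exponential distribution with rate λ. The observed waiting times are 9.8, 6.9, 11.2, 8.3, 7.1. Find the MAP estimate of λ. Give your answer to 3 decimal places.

The Exponential(rate=λ) likelihood is ∝ λ^n e^(−λΣtᵢ). Here n = 5 and Σtᵢ = 9.8 + 6.9 + 11.2 + 8.3 + 7.1 = 43.3.
Posterior ∝ λ^4e^(−3λ) · λ^5e^(−43.3λ) = λ^9e^(−46.3λ), i.e. Gamma(10, 46.3).
Mode = (a−1)/b = 9/46.3 ≈ 0.194.

λ̂_MAP = 0.194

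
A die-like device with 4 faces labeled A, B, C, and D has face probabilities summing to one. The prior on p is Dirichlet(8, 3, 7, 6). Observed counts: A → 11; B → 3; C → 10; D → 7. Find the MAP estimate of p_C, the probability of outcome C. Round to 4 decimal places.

MAP estimate of p_C = 0.3137

The posterior is Dirichlet(αᵢ + nᵢ) = Dirichlet(19, 6, 17, 13).
For a Dirichlet(a₁,…,a_K) with all aᵢ > 1, the mode has j-th component (aⱼ − 1)/(Σaᵢ − K).
Here Σaᵢ = 55 and K = 4, so p_C = (17 − 1)/(55 − 4) = 16/51 ≈ 0.3137.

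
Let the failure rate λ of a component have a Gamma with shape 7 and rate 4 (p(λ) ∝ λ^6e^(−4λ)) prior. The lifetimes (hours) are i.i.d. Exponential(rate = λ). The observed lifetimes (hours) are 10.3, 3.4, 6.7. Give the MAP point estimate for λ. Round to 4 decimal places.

The Exponential(rate=λ) likelihood is ∝ λ^n e^(−λΣtᵢ). Here n = 3 and Σtᵢ = 10.3 + 3.4 + 6.7 = 20.4.
Posterior ∝ λ^6e^(−4λ) · λ^3e^(−20.4λ) = λ^9e^(−24.4λ), i.e. Gamma(10, 24.4).
Mode = (a−1)/b = 9/24.4 ≈ 0.3689.

λ̂_MAP = 0.3689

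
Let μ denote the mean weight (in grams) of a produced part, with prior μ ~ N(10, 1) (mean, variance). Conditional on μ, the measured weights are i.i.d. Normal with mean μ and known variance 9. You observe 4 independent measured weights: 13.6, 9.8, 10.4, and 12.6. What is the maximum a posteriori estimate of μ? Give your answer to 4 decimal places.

μ̂_MAP = 10.4923

n = 4; x̄ = (13.6 + 9.8 + 10.4 + 12.6)/4 = 46.4/4 = 11.6.
For a Normal prior and Normal likelihood with known variance, the posterior is Normal; its mode equals its mean, the precision-weighted average.
Prior precision 1/σ₀² = 1/1 = 1; data precision n/σ² = 4/9.
μ̂ = (1·10 + (4/9)·11.6) / (1 + 4/9) = (682/45)/(13/9) = 682/65 ≈ 10.4923.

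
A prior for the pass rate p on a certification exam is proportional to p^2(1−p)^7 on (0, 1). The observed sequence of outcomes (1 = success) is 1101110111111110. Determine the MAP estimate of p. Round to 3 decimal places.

p̂_MAP = 0.600

The prior density ∝ p^2(1−p)^7 is the kernel of Beta(3, 8).
Data: 13 successes in 16 trials (from the sequence). The binomial likelihood contributes p^13(1−p)^3, so the posterior is Beta(3+13, 8+3) = Beta(16, 11).
For Beta(a, b) with a, b > 1 the mode is (a−1)/(a+b−2) = 15/25 ≈ 0.600.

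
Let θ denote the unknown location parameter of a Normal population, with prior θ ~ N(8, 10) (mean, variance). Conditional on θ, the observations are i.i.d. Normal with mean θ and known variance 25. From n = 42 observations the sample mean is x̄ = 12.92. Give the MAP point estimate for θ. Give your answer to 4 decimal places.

n = 42, x̄ = 12.92.
For a Normal prior and Normal likelihood with known variance, the posterior is Normal; its mode equals its mean, the precision-weighted average.
Prior precision 1/σ₀² = 1/10 = 0.1; data precision n/σ² = 42/25 = 1.68.
θ̂ = (0.1·8 + 1.68·12.92) / (0.1 + 1.68) = 22.5056/1.78 = 28132/2225 ≈ 12.6436.

θ̂_MAP = 12.6436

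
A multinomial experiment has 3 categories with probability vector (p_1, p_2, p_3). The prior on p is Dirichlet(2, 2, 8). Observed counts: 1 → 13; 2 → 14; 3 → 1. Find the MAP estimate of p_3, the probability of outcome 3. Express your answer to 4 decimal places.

MAP estimate: 0.2162

The posterior is Dirichlet(αᵢ + nᵢ) = Dirichlet(15, 16, 9).
For a Dirichlet(a₁,…,a_K) with all aᵢ > 1, the mode has j-th component (aⱼ − 1)/(Σaᵢ − K).
Here Σaᵢ = 40 and K = 3, so p_3 = (9 − 1)/(40 − 3) = 8/37 ≈ 0.2162.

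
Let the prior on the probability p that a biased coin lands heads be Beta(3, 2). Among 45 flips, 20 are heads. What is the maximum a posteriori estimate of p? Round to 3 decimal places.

Prior: Beta(3, 2).
Data: 20 successes in 45 trials. The binomial likelihood contributes p^20(1−p)^25, so the posterior is Beta(3+20, 2+25) = Beta(23, 27).
For Beta(a, b) with a, b > 1 the mode is (a−1)/(a+b−2) = 22/48 ≈ 0.458.

p̂_MAP = 0.458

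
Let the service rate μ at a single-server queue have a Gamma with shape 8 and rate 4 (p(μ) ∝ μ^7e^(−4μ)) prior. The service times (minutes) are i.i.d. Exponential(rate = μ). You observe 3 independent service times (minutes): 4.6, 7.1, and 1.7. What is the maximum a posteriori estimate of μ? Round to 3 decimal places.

μ̂_MAP = 0.575

The Exponential(rate=μ) likelihood is ∝ μ^n e^(−μΣtᵢ). Here n = 3 and Σtᵢ = 4.6 + 7.1 + 1.7 = 13.4.
Posterior ∝ μ^7e^(−4μ) · μ^3e^(−13.4μ) = μ^10e^(−17.4μ), i.e. Gamma(11, 17.4).
Mode = (a−1)/b = 10/17.4 ≈ 0.575.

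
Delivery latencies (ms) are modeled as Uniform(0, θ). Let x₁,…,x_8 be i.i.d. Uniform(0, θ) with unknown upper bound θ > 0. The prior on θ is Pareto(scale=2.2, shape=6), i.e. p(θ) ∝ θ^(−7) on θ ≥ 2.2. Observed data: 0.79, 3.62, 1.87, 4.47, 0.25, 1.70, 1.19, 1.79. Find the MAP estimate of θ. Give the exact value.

The Uniform(0, θ) likelihood is θ^(−n) for θ ≥ max(xᵢ), zero otherwise. Here max(xᵢ) = 4.47.
Posterior ∝ θ^(−7) · θ^(−8) = θ^(−15) on θ ≥ max(2.2, 4.47) = 4.47.
This density is strictly decreasing in θ, so the posterior mode lies at the lower boundary of the support.

θ̂_MAP = 4.47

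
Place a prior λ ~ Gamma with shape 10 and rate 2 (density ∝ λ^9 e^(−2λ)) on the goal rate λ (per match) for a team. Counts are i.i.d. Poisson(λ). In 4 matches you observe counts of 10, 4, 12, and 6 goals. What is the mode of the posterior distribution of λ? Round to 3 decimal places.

Σxᵢ = 10+4+12+6 = 32, with n = 4.
Posterior ∝ λ^9e^(−2λ) · λ^32e^(−4λ) = λ^41e^(−6λ), i.e. Gamma(shape=42, rate=6).
The mode of a Gamma(a, b) with a ≥ 1 (shape–rate) is (a−1)/b = 41/6 ≈ 6.833.

λ̂_MAP = 6.833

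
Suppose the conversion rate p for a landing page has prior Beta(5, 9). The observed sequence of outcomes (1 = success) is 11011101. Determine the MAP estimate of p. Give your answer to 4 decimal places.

p̂_MAP = 0.5000

Prior: Beta(5, 9).
Data: 6 successes in 8 trials (from the sequence). The binomial likelihood contributes p^6(1−p)^2, so the posterior is Beta(5+6, 9+2) = Beta(11, 11).
For Beta(a, b) with a, b > 1 the mode is (a−1)/(a+b−2) = 10/20 ≈ 0.5000.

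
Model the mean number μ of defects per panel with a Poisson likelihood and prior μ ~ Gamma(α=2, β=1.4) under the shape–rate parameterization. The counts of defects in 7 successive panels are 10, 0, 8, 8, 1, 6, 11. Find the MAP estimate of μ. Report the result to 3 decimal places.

Σxᵢ = 10+0+8+8+1+6+11 = 44, with n = 7.
Posterior ∝ μe^(−1.4μ) · μ^44e^(−7μ) = μ^45e^(−8.4μ), i.e. Gamma(shape=46, rate=8.4).
The mode of a Gamma(a, b) with a ≥ 1 (shape–rate) is (a−1)/b = 45/8.4 ≈ 5.357.

μ̂_MAP = 5.357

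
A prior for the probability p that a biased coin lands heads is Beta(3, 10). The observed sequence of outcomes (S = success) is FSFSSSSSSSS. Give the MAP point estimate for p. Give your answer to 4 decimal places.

p̂_MAP = 0.5000

Prior: Beta(3, 10).
Data: 9 successes in 11 trials (from the sequence). The binomial likelihood contributes p^9(1−p)^2, so the posterior is Beta(3+9, 10+2) = Beta(12, 12).
For Beta(a, b) with a, b > 1 the mode is (a−1)/(a+b−2) = 11/22 ≈ 0.5000.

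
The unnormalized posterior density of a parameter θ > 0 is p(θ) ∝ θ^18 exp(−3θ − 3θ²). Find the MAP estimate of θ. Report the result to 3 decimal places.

ℓ'(θ) = 18/θ − 3 − 6θ. Setting this to zero and multiplying by θ: 6θ² + 3θ − 18 = 0.
θ = (−3 + √(3² + 4·6·18)) / (2·6) = (−3 + √441) / 12 = (−3 + 21)/12 = 3/2.
ℓ''(θ) = −18/θ² − 6 < 0, confirming a maximum.

θ̂_MAP = 1.500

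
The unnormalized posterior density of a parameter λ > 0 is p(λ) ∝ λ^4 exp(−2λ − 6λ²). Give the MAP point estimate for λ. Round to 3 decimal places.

ℓ'(λ) = 4/λ − 2 − 12λ. Setting this to zero and multiplying by λ: 12λ² + 2λ − 4 = 0.
λ = (−2 + √(2² + 4·12·4)) / (2·12) = (−2 + √196) / 24 = (−2 + 14)/24 = 1/2.
ℓ''(λ) = −4/λ² − 12 < 0, confirming a maximum.

λ̂_MAP = 0.500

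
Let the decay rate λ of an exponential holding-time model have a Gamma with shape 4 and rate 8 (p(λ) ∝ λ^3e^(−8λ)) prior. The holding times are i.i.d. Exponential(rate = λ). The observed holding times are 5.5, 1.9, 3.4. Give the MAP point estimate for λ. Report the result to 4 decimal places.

λ̂_MAP = 0.3191

The Exponential(rate=λ) likelihood is ∝ λ^n e^(−λΣtᵢ). Here n = 3 and Σtᵢ = 5.5 + 1.9 + 3.4 = 10.8.
Posterior ∝ λ^3e^(−8λ) · λ^3e^(−10.8λ) = λ^6e^(−18.8λ), i.e. Gamma(7, 18.8).
Mode = (a−1)/b = 6/18.8 ≈ 0.3191.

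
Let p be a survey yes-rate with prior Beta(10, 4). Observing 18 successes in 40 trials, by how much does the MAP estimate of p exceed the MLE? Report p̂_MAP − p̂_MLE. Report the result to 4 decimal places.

Posterior is Beta(28, 26); MAP = (28−1)/(54−2) = 27/52 ≈ 0.51923.
MLE ignores the prior: p̂_MLE = k/n = 18/40 ≈ 0.45000.
Difference = 27/52 − 18/40 = 9/130 ≈ 0.0692.

MAP − MLE = 0.0692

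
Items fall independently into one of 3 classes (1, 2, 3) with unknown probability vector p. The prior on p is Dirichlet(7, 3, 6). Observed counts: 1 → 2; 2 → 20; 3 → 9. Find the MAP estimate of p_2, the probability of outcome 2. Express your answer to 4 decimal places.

MAP estimate: 0.5000

The posterior is Dirichlet(αᵢ + nᵢ) = Dirichlet(9, 23, 15).
For a Dirichlet(a₁,…,a_K) with all aᵢ > 1, the mode has j-th component (aⱼ − 1)/(Σaᵢ − K).
Here Σaᵢ = 47 and K = 3, so p_2 = (23 − 1)/(47 − 3) = 22/44 ≈ 0.5000.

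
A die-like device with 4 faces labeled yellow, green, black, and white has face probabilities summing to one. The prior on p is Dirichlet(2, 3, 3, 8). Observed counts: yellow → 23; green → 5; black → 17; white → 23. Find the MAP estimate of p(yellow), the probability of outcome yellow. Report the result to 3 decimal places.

MAP estimate of p(yellow) = 0.300

The posterior is Dirichlet(αᵢ + nᵢ) = Dirichlet(25, 8, 20, 31).
For a Dirichlet(a₁,…,a_K) with all aᵢ > 1, the mode has j-th component (aⱼ − 1)/(Σaᵢ − K).
Here Σaᵢ = 84 and K = 4, so p(yellow) = (25 − 1)/(84 − 4) = 24/80 ≈ 0.300.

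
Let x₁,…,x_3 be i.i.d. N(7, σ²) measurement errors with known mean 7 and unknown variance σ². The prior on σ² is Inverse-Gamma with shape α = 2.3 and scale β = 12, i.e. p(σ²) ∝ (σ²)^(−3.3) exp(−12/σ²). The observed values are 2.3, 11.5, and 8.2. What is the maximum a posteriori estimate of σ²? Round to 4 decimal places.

Sum of squared deviations about the known mean: SS = (2.3−7)² + (11.5−7)² + (8.2−7)² = 43.78.
The Normal likelihood contributes (σ²)^(−n/2) exp(−SS/(2σ²)), so the posterior is Inverse-Gamma(α + n/2, β + SS/2) = Inverse-Gamma(3.8, 33.89).
The mode of Inverse-Gamma(a, b) is b/(a+1) = 33.89/4.8 ≈ 7.0604.

σ̂²_MAP = 7.0604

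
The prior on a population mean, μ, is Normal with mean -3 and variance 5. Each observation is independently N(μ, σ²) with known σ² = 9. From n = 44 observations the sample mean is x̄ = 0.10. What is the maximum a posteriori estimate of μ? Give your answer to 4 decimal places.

μ̂_MAP = -0.0218

n = 44, x̄ = 0.10.
For a Normal prior and Normal likelihood with known variance, the posterior is Normal; its mode equals its mean, the precision-weighted average.
Prior precision 1/σ₀² = 1/5 = 0.2; data precision n/σ² = 44/9.
μ̂ = (0.2·(-3) + (44/9)·0.1) / (0.2 + 44/9) = (-1/9)/(229/45) = -5/229 ≈ -0.0218.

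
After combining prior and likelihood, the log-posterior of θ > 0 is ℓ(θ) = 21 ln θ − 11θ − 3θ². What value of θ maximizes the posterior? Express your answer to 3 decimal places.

θ̂_MAP = 1.167

ℓ'(θ) = 21/θ − 11 − 6θ. Setting this to zero and multiplying by θ: 6θ² + 11θ − 21 = 0.
θ = (−11 + √(11² + 4·6·21)) / (2·6) = (−11 + √625) / 12 = (−11 + 25)/12 = 7/6.
ℓ''(θ) = −21/θ² − 6 < 0, confirming a maximum.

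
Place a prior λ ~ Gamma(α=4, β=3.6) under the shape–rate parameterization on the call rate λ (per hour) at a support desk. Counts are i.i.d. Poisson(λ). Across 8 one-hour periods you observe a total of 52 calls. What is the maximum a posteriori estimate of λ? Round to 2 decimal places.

Σxᵢ = 52, n = 8.
Posterior ∝ λ^3e^(−3.6λ) · λ^52e^(−8λ) = λ^55e^(−11.6λ), i.e. Gamma(shape=56, rate=11.6).
The mode of a Gamma(a, b) with a ≥ 1 (shape–rate) is (a−1)/b = 55/11.6 ≈ 4.74.

λ̂_MAP = 4.74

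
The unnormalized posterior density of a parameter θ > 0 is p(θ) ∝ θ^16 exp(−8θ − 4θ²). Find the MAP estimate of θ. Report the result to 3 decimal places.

θ̂_MAP = 1.000

ℓ'(θ) = 16/θ − 8 − 8θ. Setting this to zero and multiplying by θ: 8θ² + 8θ − 16 = 0.
θ = (−8 + √(8² + 4·8·16)) / (2·8) = (−8 + √576) / 16 = (−8 + 24)/16 = 1.
ℓ''(θ) = −16/θ² − 8 < 0, confirming a maximum.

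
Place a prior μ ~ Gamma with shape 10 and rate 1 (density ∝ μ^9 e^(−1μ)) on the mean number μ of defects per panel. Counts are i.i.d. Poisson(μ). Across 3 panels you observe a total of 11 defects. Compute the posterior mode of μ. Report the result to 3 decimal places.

μ̂_MAP = 5.000

Σxᵢ = 11, n = 3.
Posterior ∝ μ^9e^(−1μ) · μ^11e^(−3μ) = μ^20e^(−4μ), i.e. Gamma(shape=21, rate=4).
The mode of a Gamma(a, b) with a ≥ 1 (shape–rate) is (a−1)/b = 20/4 ≈ 5.000.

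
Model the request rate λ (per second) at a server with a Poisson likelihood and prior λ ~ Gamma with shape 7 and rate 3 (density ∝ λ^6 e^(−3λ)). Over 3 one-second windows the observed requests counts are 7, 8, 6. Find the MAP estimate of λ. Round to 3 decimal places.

λ̂_MAP = 4.500

Σxᵢ = 7+8+6 = 21, with n = 3.
Posterior ∝ λ^6e^(−3λ) · λ^21e^(−3λ) = λ^27e^(−6λ), i.e. Gamma(shape=28, rate=6).
The mode of a Gamma(a, b) with a ≥ 1 (shape–rate) is (a−1)/b = 27/6 ≈ 4.500.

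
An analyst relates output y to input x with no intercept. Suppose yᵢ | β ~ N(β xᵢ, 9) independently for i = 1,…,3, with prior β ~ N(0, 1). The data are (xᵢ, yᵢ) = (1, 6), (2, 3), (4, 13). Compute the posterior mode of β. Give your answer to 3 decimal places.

log p(β | y) = −Σ(yᵢ − βxᵢ)²/(2·9) − β²/(2·1) + const.
Setting the derivative to zero: Σxᵢ(yᵢ − βxᵢ)/9 − β/1 = 0, so β = Σxᵢyᵢ / (Σxᵢ² + σ²/τ²).
Σxᵢyᵢ = 1·6 + 2·3 + 4·13 = 64; Σxᵢ² = 21; σ²/τ² = 9.
β̂_MAP = 64 / (21 + 9) = 64/30 ≈ 2.133.

β̂_MAP = 2.133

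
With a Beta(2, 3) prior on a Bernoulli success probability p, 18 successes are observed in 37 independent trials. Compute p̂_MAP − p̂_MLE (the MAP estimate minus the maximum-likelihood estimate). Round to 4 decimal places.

Posterior is Beta(20, 22); MAP = (20−1)/(42−2) = 19/40 ≈ 0.47500.
MLE ignores the prior: p̂_MLE = k/n = 18/37 ≈ 0.48649.
Difference = 19/40 − 18/37 = -17/1480 ≈ -0.0115.

MAP − MLE = -0.0115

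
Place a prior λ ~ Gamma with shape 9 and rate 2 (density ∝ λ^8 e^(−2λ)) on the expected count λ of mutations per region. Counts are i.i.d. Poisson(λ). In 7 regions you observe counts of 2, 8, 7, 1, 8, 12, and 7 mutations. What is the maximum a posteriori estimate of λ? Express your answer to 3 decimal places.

Σxᵢ = 2+8+7+1+8+12+7 = 45, with n = 7.
Posterior ∝ λ^8e^(−2λ) · λ^45e^(−7λ) = λ^53e^(−9λ), i.e. Gamma(shape=54, rate=9).
The mode of a Gamma(a, b) with a ≥ 1 (shape–rate) is (a−1)/b = 53/9 ≈ 5.889.

λ̂_MAP = 5.889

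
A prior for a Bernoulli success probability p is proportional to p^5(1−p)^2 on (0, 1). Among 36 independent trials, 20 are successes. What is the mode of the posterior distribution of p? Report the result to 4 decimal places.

The prior density ∝ p^5(1−p)^2 is the kernel of Beta(6, 3).
Data: 20 successes in 36 trials. The binomial likelihood contributes p^20(1−p)^16, so the posterior is Beta(6+20, 3+16) = Beta(26, 19).
For Beta(a, b) with a, b > 1 the mode is (a−1)/(a+b−2) = 25/43 ≈ 0.5814.

p̂_MAP = 0.5814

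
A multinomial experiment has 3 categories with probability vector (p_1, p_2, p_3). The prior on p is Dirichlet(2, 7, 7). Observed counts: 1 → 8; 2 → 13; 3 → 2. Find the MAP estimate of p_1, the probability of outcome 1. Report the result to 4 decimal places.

The posterior is Dirichlet(αᵢ + nᵢ) = Dirichlet(10, 20, 9).
For a Dirichlet(a₁,…,a_K) with all aᵢ > 1, the mode has j-th component (aⱼ − 1)/(Σaᵢ − K).
Here Σaᵢ = 39 and K = 3, so p_1 = (10 − 1)/(39 − 3) = 9/36 ≈ 0.2500.

MAP estimate: 0.2500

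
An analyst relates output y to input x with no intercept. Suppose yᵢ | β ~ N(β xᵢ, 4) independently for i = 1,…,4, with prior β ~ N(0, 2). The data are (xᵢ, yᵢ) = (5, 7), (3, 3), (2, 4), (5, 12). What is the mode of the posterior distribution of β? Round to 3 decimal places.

β̂_MAP = 1.723

log p(β | y) = −Σ(yᵢ − βxᵢ)²/(2·4) − β²/(2·2) + const.
Setting the derivative to zero: Σxᵢ(yᵢ − βxᵢ)/4 − β/2 = 0, so β = Σxᵢyᵢ / (Σxᵢ² + σ²/τ²).
Σxᵢyᵢ = 5·7 + 3·3 + 2·4 + 5·12 = 112; Σxᵢ² = 63; σ²/τ² = 2.
β̂_MAP = 112 / (63 + 2) = 112/65 ≈ 1.723.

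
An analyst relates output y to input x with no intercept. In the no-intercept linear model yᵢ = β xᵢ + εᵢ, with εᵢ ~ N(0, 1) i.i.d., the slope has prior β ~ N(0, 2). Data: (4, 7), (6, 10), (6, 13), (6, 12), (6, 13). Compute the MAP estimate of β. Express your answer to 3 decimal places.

β̂_MAP = 1.969

log p(β | y) = −Σ(yᵢ − βxᵢ)²/(2·1) − β²/(2·2) + const.
Setting the derivative to zero: Σxᵢ(yᵢ − βxᵢ)/1 − β/2 = 0, so β = Σxᵢyᵢ / (Σxᵢ² + σ²/τ²).
Σxᵢyᵢ = 4·7 + 6·10 + 6·13 + 6·12 + 6·13 = 316; Σxᵢ² = 160; σ²/τ² = 0.5.
β̂_MAP = 316 / (160 + 0.5) = 316/160.5 ≈ 1.969.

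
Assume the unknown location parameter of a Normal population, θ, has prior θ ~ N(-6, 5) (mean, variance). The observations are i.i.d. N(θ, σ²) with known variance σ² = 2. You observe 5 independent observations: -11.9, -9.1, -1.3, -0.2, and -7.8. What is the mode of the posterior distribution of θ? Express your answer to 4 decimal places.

n = 5; x̄ = ((-11.9) + (-9.1) + (-1.3) + (-0.2) + (-7.8))/5 = -30.3/5 = -6.06.
For a Normal prior and Normal likelihood with known variance, the posterior is Normal; its mode equals its mean, the precision-weighted average.
Prior precision 1/σ₀² = 1/5 = 0.2; data precision n/σ² = 5/2 = 2.5.
θ̂ = (0.2·(-6) + 2.5·(-6.06)) / (0.2 + 2.5) = (-16.35)/2.7 = -109/18 ≈ -6.0556.

θ̂_MAP = -6.0556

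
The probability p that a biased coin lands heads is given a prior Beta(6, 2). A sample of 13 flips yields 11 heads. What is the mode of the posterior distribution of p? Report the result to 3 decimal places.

p̂_MAP = 0.842

Prior: Beta(6, 2).
Data: 11 successes in 13 trials. The binomial likelihood contributes p^11(1−p)^2, so the posterior is Beta(6+11, 2+2) = Beta(17, 4).
For Beta(a, b) with a, b > 1 the mode is (a−1)/(a+b−2) = 16/19 ≈ 0.842.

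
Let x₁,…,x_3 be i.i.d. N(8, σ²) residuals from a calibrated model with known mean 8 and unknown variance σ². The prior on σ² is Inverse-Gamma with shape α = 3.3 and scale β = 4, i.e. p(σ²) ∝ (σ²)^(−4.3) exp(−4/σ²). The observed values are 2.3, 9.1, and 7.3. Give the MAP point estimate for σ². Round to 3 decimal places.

σ̂²_MAP = 3.637

Sum of squared deviations about the known mean: SS = (2.3−8)² + (9.1−8)² + (7.3−8)² = 34.19.
The Normal likelihood contributes (σ²)^(−n/2) exp(−SS/(2σ²)), so the posterior is Inverse-Gamma(α + n/2, β + SS/2) = Inverse-Gamma(4.8, 21.095).
The mode of Inverse-Gamma(a, b) is b/(a+1) = 21.095/5.8 ≈ 3.637.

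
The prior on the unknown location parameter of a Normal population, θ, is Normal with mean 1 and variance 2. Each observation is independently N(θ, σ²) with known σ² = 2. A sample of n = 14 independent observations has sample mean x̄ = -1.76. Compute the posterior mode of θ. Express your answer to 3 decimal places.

n = 14, x̄ = -1.76.
For a Normal prior and Normal likelihood with known variance, the posterior is Normal; its mode equals its mean, the precision-weighted average.
Prior precision 1/σ₀² = 1/2 = 0.5; data precision n/σ² = 14/2 = 7.
θ̂ = (0.5·1 + 7·(-1.76)) / (0.5 + 7) = (-11.82)/7.5 = -1.576.

θ̂_MAP = -1.576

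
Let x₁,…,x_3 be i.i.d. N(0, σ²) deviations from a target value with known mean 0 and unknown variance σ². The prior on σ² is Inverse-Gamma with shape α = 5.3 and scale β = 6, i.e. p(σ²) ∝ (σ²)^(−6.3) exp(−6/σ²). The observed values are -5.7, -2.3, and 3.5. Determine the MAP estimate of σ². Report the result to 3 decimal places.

σ̂²_MAP = 3.976

Sum of squared deviations about the known mean: SS = (-5.7−0)² + (-2.3−0)² + (3.5−0)² = 50.03.
The Normal likelihood contributes (σ²)^(−n/2) exp(−SS/(2σ²)), so the posterior is Inverse-Gamma(α + n/2, β + SS/2) = Inverse-Gamma(6.8, 31.015).
The mode of Inverse-Gamma(a, b) is b/(a+1) = 31.015/7.8 ≈ 3.976.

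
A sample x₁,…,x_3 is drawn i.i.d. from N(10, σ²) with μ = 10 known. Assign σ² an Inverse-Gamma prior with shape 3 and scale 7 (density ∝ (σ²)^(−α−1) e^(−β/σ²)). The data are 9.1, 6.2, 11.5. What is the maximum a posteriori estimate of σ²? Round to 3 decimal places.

σ̂²_MAP = 2.864

Sum of squared deviations about the known mean: SS = (9.1−10)² + (6.2−10)² + (11.5−10)² = 17.5.
The Normal likelihood contributes (σ²)^(−n/2) exp(−SS/(2σ²)), so the posterior is Inverse-Gamma(α + n/2, β + SS/2) = Inverse-Gamma(4.5, 15.75).
The mode of Inverse-Gamma(a, b) is b/(a+1) = 15.75/5.5 ≈ 2.864.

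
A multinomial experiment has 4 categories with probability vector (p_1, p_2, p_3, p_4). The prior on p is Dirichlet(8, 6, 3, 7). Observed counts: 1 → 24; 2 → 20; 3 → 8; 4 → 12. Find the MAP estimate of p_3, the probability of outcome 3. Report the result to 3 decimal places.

The posterior is Dirichlet(αᵢ + nᵢ) = Dirichlet(32, 26, 11, 19).
For a Dirichlet(a₁,…,a_K) with all aᵢ > 1, the mode has j-th component (aⱼ − 1)/(Σaᵢ − K).
Here Σaᵢ = 88 and K = 4, so p_3 = (11 − 1)/(88 − 4) = 10/84 ≈ 0.119.

MAP estimate: 0.119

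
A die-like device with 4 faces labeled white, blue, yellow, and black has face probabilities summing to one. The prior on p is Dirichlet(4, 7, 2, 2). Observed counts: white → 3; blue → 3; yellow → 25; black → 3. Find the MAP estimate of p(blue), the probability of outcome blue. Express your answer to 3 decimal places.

The posterior is Dirichlet(αᵢ + nᵢ) = Dirichlet(7, 10, 27, 5).
For a Dirichlet(a₁,…,a_K) with all aᵢ > 1, the mode has j-th component (aⱼ − 1)/(Σaᵢ − K).
Here Σaᵢ = 49 and K = 4, so p(blue) = (10 − 1)/(49 − 4) = 9/45 ≈ 0.200.

MAP estimate of p(blue) = 0.200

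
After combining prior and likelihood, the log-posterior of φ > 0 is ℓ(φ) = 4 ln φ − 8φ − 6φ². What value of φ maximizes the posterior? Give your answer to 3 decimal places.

φ̂_MAP = 0.333

ℓ'(φ) = 4/φ − 8 − 12φ. Setting this to zero and multiplying by φ: 12φ² + 8φ − 4 = 0.
φ = (−8 + √(8² + 4·12·4)) / (2·12) = (−8 + √256) / 24 = (−8 + 16)/24 = 1/3.
ℓ''(φ) = −4/φ² − 12 < 0, confirming a maximum.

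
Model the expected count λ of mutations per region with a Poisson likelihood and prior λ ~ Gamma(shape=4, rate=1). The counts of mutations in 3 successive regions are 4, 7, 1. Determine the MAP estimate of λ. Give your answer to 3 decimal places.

Σxᵢ = 4+7+1 = 12, with n = 3.
Posterior ∝ λ^3e^(−1λ) · λ^12e^(−3λ) = λ^15e^(−4λ), i.e. Gamma(shape=16, rate=4).
The mode of a Gamma(a, b) with a ≥ 1 (shape–rate) is (a−1)/b = 15/4 ≈ 3.750.

λ̂_MAP = 3.750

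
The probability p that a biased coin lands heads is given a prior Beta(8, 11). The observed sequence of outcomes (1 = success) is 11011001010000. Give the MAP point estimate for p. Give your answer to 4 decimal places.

Prior: Beta(8, 11).
Data: 6 successes in 14 trials (from the sequence). The binomial likelihood contributes p^6(1−p)^8, so the posterior is Beta(8+6, 11+8) = Beta(14, 19).
For Beta(a, b) with a, b > 1 the mode is (a−1)/(a+b−2) = 13/31 ≈ 0.4194.

p̂_MAP = 0.4194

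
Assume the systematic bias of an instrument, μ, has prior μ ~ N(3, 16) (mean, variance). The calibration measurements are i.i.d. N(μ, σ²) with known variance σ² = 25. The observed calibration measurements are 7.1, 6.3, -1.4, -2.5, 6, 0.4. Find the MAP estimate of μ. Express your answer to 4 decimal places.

μ̂_MAP = 2.7223

n = 6; x̄ = (7.1 + 6.3 + (-1.4) + (-2.5) + 6 + 0.4)/6 = 15.9/6 = 2.65.
For a Normal prior and Normal likelihood with known variance, the posterior is Normal; its mode equals its mean, the precision-weighted average.
Prior precision 1/σ₀² = 1/16 = 0.0625; data precision n/σ² = 6/25 = 0.24.
μ̂ = (0.0625·3 + 0.24·2.65) / (0.0625 + 0.24) = 0.8235/0.3025 = 1647/605 ≈ 2.7223.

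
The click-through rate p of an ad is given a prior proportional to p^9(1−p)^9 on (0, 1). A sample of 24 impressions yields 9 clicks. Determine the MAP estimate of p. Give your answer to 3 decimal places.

The prior density ∝ p^9(1−p)^9 is the kernel of Beta(10, 10).
Data: 9 successes in 24 trials. The binomial likelihood contributes p^9(1−p)^15, so the posterior is Beta(10+9, 10+15) = Beta(19, 25).
For Beta(a, b) with a, b > 1 the mode is (a−1)/(a+b−2) = 18/42 ≈ 0.429.

p̂_MAP = 0.429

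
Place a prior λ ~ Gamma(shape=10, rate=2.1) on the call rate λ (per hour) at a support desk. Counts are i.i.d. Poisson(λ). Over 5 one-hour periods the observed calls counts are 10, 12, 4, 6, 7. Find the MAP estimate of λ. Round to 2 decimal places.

Σxᵢ = 10+12+4+6+7 = 39, with n = 5.
Posterior ∝ λ^9e^(−2.1λ) · λ^39e^(−5λ) = λ^48e^(−7.1λ), i.e. Gamma(shape=49, rate=7.1).
The mode of a Gamma(a, b) with a ≥ 1 (shape–rate) is (a−1)/b = 48/7.1 ≈ 6.76.

λ̂_MAP = 6.76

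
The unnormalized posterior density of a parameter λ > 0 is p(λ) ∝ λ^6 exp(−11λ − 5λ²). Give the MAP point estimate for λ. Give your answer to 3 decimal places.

λ̂_MAP = 0.400

ℓ'(λ) = 6/λ − 11 − 10λ. Setting this to zero and multiplying by λ: 10λ² + 11λ − 6 = 0.
λ = (−11 + √(11² + 4·10·6)) / (2·10) = (−11 + √361) / 20 = (−11 + 19)/20 = 2/5.
ℓ''(λ) = −6/λ² − 10 < 0, confirming a maximum.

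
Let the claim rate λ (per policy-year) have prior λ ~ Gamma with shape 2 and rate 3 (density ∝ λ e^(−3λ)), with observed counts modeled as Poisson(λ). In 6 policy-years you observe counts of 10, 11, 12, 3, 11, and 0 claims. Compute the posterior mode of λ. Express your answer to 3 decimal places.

Σxᵢ = 10+11+12+3+11+0 = 47, with n = 6.
Posterior ∝ λe^(−3λ) · λ^47e^(−6λ) = λ^48e^(−9λ), i.e. Gamma(shape=49, rate=9).
The mode of a Gamma(a, b) with a ≥ 1 (shape–rate) is (a−1)/b = 48/9 ≈ 5.333.

λ̂_MAP = 5.333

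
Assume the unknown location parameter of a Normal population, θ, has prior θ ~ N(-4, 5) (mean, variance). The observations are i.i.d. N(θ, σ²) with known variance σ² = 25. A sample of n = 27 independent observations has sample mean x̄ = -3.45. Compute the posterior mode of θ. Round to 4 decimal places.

θ̂_MAP = -3.5359

n = 27, x̄ = -3.45.
For a Normal prior and Normal likelihood with known variance, the posterior is Normal; its mode equals its mean, the precision-weighted average.
Prior precision 1/σ₀² = 1/5 = 0.2; data precision n/σ² = 27/25 = 1.08.
θ̂ = (0.2·(-4) + 1.08·(-3.45)) / (0.2 + 1.08) = (-4.526)/1.28 = -3.5359375 ≈ -3.5359.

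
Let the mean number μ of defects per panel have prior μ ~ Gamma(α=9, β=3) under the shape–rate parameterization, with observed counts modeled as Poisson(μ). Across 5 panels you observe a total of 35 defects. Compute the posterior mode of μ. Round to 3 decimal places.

Σxᵢ = 35, n = 5.
Posterior ∝ μ^8e^(−3μ) · μ^35e^(−5μ) = μ^43e^(−8μ), i.e. Gamma(shape=44, rate=8).
The mode of a Gamma(a, b) with a ≥ 1 (shape–rate) is (a−1)/b = 43/8 ≈ 5.375.

μ̂_MAP = 5.375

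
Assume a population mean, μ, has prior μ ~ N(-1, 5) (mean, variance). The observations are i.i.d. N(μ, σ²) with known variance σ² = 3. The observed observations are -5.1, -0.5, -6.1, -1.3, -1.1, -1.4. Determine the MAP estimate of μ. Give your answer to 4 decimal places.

n = 6; x̄ = ((-5.1) + (-0.5) + (-6.1) + (-1.3) + (-1.1) + (-1.4))/6 = -15.5/6 = -31/12 ≈ -2.5833.
For a Normal prior and Normal likelihood with known variance, the posterior is Normal; its mode equals its mean, the precision-weighted average.
Prior precision 1/σ₀² = 1/5 = 0.2; data precision n/σ² = 6/3 = 2.
μ̂ = (0.2·(-1) + 2·(-31/12)) / (0.2 + 2) = (-161/30)/2.2 = -161/66 ≈ -2.4394.

μ̂_MAP = -2.4394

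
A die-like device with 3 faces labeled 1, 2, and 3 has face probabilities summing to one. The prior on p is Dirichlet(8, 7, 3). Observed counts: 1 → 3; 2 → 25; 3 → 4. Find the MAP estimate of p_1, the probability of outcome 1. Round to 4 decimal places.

The posterior is Dirichlet(αᵢ + nᵢ) = Dirichlet(11, 32, 7).
For a Dirichlet(a₁,…,a_K) with all aᵢ > 1, the mode has j-th component (aⱼ − 1)/(Σaᵢ − K).
Here Σaᵢ = 50 and K = 3, so p_1 = (11 − 1)/(50 − 3) = 10/47 ≈ 0.2128.

MAP estimate: 0.2128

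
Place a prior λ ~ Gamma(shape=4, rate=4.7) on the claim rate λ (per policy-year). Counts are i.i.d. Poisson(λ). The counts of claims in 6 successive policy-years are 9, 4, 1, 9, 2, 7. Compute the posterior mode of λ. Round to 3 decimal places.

λ̂_MAP = 3.271

Σxᵢ = 9+4+1+9+2+7 = 32, with n = 6.
Posterior ∝ λ^3e^(−4.7λ) · λ^32e^(−6λ) = λ^35e^(−10.7λ), i.e. Gamma(shape=36, rate=10.7).
The mode of a Gamma(a, b) with a ≥ 1 (shape–rate) is (a−1)/b = 35/10.7 ≈ 3.271.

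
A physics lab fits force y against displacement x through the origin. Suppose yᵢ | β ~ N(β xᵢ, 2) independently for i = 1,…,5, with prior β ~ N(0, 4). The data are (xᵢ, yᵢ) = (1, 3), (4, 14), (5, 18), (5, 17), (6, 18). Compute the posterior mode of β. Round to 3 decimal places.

log p(β | y) = −Σ(yᵢ − βxᵢ)²/(2·2) − β²/(2·4) + const.
Setting the derivative to zero: Σxᵢ(yᵢ − βxᵢ)/2 − β/4 = 0, so β = Σxᵢyᵢ / (Σxᵢ² + σ²/τ²).
Σxᵢyᵢ = 1·3 + 4·14 + 5·18 + 5·17 + 6·18 = 342; Σxᵢ² = 103; σ²/τ² = 0.5.
β̂_MAP = 342 / (103 + 0.5) = 342/103.5 ≈ 3.304.

β̂_MAP = 3.304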